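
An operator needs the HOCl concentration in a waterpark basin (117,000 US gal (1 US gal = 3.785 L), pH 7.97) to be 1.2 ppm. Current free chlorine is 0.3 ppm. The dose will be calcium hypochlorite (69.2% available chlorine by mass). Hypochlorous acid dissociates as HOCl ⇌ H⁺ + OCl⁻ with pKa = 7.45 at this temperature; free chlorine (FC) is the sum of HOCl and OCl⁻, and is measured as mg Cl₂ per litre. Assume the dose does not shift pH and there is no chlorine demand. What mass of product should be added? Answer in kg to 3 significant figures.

3.12 kg

Volume: 117,000 US gal × 3.785 L/gal = 442,845 L.
[OCl⁻]/[HOCl] = 10^(pH − pKa) = 10^(7.97 − 7.45) = 3.311; fraction as HOCl = 1/(1 + 3.311) = 0.2319.
Free chlorine required for 1.2 ppm HOCl: 1.2 / 0.2319 = 5.174 ppm.
FC to add: 5.174 − 0.3 = 4.874 mg/L as Cl₂.
Cl₂ equivalent: 4.874 mg/L × 442,845 L = 2158 g.
Product at 69.2% available Cl: 2158 / 0.692 = 3119 g.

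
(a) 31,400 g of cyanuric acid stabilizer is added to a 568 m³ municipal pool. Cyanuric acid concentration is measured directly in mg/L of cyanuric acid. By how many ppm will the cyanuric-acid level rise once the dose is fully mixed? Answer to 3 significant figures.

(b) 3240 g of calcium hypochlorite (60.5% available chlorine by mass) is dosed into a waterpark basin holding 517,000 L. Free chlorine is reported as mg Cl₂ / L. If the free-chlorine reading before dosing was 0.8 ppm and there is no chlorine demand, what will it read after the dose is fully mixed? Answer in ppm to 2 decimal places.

(a) Volume: 568 m³ = 568,000 L.
(a) Rise: 31,400 g / 568,000 L × 1000 = 55.28 mg/L.

(b) Available chlorine delivered: 3240 g × 0.605 = 1960 g as Cl₂.
(b) Concentration rise: 1960 g / 517,000 L = 3.791 mg/L = 3.79 ppm.
(b) Final FC: 0.8 + 3.79 = 4.59 ppm.

(a) 55.3 ppm; (b) 4.59 ppm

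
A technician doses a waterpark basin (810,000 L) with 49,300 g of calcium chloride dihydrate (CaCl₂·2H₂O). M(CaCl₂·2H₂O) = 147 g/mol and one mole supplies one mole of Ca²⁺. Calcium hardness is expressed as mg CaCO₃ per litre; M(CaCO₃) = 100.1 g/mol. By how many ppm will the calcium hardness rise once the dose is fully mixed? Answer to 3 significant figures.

Moles of Ca²⁺: 49,300 g ÷ 147 g/mol = 335.4 mol.
As CaCO₃: 335.4 mol × 100.1 g/mol = 33,570 g.
Rise: 33,570 g / 810,000 L × 1000 = 41.45 mg/L.

41.4 ppm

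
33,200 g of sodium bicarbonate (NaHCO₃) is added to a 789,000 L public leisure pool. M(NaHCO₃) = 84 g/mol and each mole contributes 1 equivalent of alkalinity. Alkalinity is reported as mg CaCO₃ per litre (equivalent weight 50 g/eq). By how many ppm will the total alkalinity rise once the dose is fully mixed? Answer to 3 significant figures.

Moles of NaHCO₃: 33,200 g ÷ 84 g/mol = 395.2 mol → 395.2 eq of alkalinity.
As CaCO₃: 395.2 eq × 50 g/eq = 19,760 g.
Rise: 19,760 g / 789,000 L × 1000 = 25.05 mg/L.

25.0 ppm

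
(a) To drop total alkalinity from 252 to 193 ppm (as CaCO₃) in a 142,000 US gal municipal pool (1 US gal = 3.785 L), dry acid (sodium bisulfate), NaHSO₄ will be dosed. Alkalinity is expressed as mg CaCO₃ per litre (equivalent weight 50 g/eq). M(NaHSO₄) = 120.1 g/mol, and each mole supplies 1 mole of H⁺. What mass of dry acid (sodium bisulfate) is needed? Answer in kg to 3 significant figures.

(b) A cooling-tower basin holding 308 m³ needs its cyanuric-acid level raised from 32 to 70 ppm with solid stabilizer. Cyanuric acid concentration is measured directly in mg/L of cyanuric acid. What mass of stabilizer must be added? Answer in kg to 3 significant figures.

(a) 76.2 kg; (b) 11.7 kg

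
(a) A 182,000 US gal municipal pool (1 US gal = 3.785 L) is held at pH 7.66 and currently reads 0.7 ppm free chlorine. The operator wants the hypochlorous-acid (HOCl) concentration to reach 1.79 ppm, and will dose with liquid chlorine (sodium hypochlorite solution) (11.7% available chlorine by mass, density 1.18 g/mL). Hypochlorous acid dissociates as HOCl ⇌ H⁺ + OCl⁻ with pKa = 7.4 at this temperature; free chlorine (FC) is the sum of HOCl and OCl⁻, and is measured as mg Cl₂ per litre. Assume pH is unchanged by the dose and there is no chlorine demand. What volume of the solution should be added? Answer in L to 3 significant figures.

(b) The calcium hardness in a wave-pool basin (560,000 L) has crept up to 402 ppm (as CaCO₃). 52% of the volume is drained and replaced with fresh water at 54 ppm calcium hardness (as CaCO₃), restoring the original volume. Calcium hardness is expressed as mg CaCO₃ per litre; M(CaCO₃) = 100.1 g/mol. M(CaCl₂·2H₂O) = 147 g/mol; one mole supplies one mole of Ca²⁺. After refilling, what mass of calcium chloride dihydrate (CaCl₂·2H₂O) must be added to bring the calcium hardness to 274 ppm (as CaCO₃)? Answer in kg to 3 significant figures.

(a) Volume: 182,000 US gal × 3.785 L/gal = 688,870 L.
(a) [OCl⁻]/[HOCl] = 10^(pH − pKa) = 10^(7.66 − 7.4) = 1.82; fraction as HOCl = 1/(1 + 1.82) = 0.3546.
(a) Free chlorine required for 1.79 ppm HOCl: 1.79 / 0.3546 = 5.047 ppm.
(a) FC to add: 5.047 − 0.7 = 4.347 mg/L as Cl₂.
(a) Cl₂ equivalent: 4.347 mg/L × 688,870 L = 2995 g.
(a) Product at 11.7% available Cl: 2995 / 0.117 = 25,600 g.
(a) Volume: 25,600 g ÷ 1.18 g/mL = 21,690 mL.

(b) After draining 52% and refilling: 402 × 0.48 + 54 × 0.52 = 221.04 ppm.
(b) Deficit to target: 274 − 221.04 = 52.96 mg/L.
(b) As CaCO₃: 52.96 mg/L × 560,000 L = 29,660 g; ÷ 100.1 = 296.3 mol Ca²⁺.
(b) Mass: 296.3 × 147 = 43,550 g.

(a) 21.7 L; (b) 43.6 kg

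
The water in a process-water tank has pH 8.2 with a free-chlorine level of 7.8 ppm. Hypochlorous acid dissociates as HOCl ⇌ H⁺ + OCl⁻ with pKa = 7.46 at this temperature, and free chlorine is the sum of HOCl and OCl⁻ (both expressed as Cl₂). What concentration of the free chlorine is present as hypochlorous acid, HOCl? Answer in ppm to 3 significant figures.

[OCl⁻]/[HOCl] = 10^(pH − pKa) = 10^(8.2 − 7.46) = 10^0.74 = 5.495.
Fraction as HOCl = 1 / (1 + 5.495) = 0.154.
HOCl = 0.154 × 7.8 ppm = 1.201 ppm.

1.20 ppm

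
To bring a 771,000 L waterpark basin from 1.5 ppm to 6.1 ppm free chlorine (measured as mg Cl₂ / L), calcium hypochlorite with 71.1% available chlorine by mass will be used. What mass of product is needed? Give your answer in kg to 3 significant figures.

Chlorine deficit: 6.1 − 1.5 = 4.6 ppm = 4.6 mg/L as Cl₂.
Cl₂ equivalent needed: 4.6 mg/L × 771,000 L = 3,547,000 mg = 3547 g.
Product at 71.1% available chlorine: 3547 / 0.711 = 4988 g.

4.99 kg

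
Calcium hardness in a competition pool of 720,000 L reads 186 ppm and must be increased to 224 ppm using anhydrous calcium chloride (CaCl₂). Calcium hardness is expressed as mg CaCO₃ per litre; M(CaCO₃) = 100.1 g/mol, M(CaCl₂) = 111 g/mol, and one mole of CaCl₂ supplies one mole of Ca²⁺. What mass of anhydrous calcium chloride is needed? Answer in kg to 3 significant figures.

Hardness to add: (224 − 186) = 38 mg/L as CaCO₃ × 720,000 L = 27,360 g as CaCO₃.
Moles of Ca²⁺ (1 mol Ca²⁺ ≡ 1 mol CaCO₃): 27,360 / 100.1 g/mol = 273.3 mol.
Mass of CaCl₂: 273.3 × 111 = 30,340 g.

30.3 kg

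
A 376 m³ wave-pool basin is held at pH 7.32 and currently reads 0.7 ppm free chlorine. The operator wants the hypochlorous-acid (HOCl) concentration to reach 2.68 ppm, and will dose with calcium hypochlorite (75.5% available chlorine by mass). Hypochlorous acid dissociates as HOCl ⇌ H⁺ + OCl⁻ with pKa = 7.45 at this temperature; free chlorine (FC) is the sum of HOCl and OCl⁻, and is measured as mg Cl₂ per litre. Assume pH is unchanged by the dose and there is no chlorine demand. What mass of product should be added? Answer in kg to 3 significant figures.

1.98 kg

Volume: 376 m³ = 376,000 L.
[OCl⁻]/[HOCl] = 10^(pH − pKa) = 10^(7.32 − 7.45) = 0.7413; fraction as HOCl = 1/(1 + 0.7413) = 0.5743.
Free chlorine required for 2.68 ppm HOCl: 2.68 / 0.5743 = 4.667 ppm.
FC to add: 4.667 − 0.7 = 3.967 mg/L as Cl₂.
Cl₂ equivalent: 3.967 mg/L × 376,000 L = 1491 g.
Product at 75.5% available Cl: 1491 / 0.755 = 1975 g.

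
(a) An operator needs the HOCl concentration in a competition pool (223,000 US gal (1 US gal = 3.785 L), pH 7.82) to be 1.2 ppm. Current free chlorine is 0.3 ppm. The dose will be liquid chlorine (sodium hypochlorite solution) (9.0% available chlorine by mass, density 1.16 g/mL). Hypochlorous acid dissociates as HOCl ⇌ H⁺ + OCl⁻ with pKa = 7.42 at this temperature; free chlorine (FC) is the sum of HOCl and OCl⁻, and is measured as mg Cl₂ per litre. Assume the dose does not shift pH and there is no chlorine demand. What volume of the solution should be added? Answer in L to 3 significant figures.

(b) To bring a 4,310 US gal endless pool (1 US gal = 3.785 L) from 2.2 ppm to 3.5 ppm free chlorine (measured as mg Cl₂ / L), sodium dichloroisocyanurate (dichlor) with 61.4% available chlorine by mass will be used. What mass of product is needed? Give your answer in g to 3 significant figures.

(a) 31.6 L; (b) 34.5 g

(a) Volume: 223,000 US gal × 3.785 L/gal = 844,055 L.
(a) [OCl⁻]/[HOCl] = 10^(pH − pKa) = 10^(7.82 − 7.42) = 2.512; fraction as HOCl = 1/(1 + 2.512) = 0.2847.
(a) Free chlorine required for 1.2 ppm HOCl: 1.2 / 0.2847 = 4.214 ppm.
(a) FC to add: 4.214 − 0.3 = 3.914 mg/L as Cl₂.
(a) Cl₂ equivalent: 3.914 mg/L × 844,055 L = 3304 g.
(a) Product at 9.0% available Cl: 3304 / 0.09 = 36,710 g.
(a) Volume: 36,710 g ÷ 1.16 g/mL = 31,650 mL.

(b) Volume: 4,310 US gal × 3.785 L/gal = 16,313 L.
(b) Chlorine deficit: 3.5 − 2.2 = 1.3 ppm = 1.3 mg/L as Cl₂.
(b) Cl₂ equivalent needed: 1.3 mg/L × 16,313 L = 21,210 mg = 21.21 g.
(b) Product at 61.4% available chlorine: 21.21 / 0.614 = 34.54 g.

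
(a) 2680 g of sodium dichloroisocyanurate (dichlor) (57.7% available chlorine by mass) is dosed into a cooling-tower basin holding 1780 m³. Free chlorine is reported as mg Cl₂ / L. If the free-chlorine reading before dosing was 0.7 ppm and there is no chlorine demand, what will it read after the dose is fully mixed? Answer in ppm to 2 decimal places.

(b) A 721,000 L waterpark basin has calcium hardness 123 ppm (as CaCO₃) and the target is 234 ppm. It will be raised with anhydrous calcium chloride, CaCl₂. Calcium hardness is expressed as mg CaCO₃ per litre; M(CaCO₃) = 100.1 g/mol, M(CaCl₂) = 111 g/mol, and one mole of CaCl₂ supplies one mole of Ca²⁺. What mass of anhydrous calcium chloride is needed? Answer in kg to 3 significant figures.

(a) Volume: 1780 m³ = 1,780,000 L.
(a) Available chlorine delivered: 2680 g × 0.577 = 1546 g as Cl₂.
(a) Concentration rise: 1546 g / 1,780,000 L = 0.8687 mg/L = 0.87 ppm.
(a) Final FC: 0.7 + 0.87 = 1.57 ppm.

(b) Hardness to add: (234 − 123) = 111 mg/L as CaCO₃ × 721,000 L = 80,030 g as CaCO₃.
(b) Moles of Ca²⁺ (1 mol Ca²⁺ ≡ 1 mol CaCO₃): 80,030 / 100.1 g/mol = 799.5 mol.
(b) Mass of CaCl₂: 799.5 × 111 = 88,750 g.

(a) 1.57 ppm; (b) 88.7 kg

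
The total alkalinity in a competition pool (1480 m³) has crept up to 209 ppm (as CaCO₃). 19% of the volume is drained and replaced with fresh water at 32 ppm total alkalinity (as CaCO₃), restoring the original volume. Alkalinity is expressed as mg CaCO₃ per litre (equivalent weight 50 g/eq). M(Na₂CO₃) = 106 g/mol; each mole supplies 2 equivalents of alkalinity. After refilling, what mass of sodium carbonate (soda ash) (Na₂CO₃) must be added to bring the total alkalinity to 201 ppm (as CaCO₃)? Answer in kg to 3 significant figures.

Volume: 1480 m³ = 1,480,000 L.
After draining 19% and refilling: 209 × 0.81 + 32 × 0.19 = 175.37 ppm.
Deficit to target: 201 − 175.37 = 25.63 mg/L.
As CaCO₃: 25.63 mg/L × 1,480,000 L = 37,930 g; ÷ 50 g/eq ÷ 2 = 379.3 mol Na₂CO₃.
Mass: 379.3 × 106 = 40,210 g.

40.2 kg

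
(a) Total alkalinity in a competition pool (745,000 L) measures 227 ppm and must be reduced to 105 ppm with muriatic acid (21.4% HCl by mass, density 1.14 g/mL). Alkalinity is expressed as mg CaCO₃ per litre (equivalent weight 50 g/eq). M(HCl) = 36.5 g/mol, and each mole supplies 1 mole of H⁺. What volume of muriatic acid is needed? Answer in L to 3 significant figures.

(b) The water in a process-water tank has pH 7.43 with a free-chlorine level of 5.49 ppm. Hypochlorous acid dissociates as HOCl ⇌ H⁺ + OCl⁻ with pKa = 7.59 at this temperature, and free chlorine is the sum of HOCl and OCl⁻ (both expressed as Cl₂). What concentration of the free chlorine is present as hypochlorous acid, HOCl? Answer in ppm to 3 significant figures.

(a) 272 L; (b) 3.25 ppm

(a) Alkalinity to neutralize: (227 − 105) = 122 mg/L as CaCO₃ × 745,000 L = 90,890 g as CaCO₃.
(a) Equivalents of H⁺ required: 90,890 ÷ 50 g/eq = 1818 eq = 1818 mol HCl.
(a) Mass of HCl: 1818 × 36.5 = 66,350 g.
(a) Mass of 21.4% solution: 66,350 / 0.214 = 310,000 g.
(a) Volume: 310,000 g ÷ 1.14 g/mL = 272,000 mL.

(b) [OCl⁻]/[HOCl] = 10^(pH − pKa) = 10^(7.43 − 7.59) = 10^-0.16 = 0.6918.
(b) Fraction as HOCl = 1 / (1 + 0.6918) = 0.5911.
(b) HOCl = 0.5911 × 5.49 ppm = 3.245 ppm.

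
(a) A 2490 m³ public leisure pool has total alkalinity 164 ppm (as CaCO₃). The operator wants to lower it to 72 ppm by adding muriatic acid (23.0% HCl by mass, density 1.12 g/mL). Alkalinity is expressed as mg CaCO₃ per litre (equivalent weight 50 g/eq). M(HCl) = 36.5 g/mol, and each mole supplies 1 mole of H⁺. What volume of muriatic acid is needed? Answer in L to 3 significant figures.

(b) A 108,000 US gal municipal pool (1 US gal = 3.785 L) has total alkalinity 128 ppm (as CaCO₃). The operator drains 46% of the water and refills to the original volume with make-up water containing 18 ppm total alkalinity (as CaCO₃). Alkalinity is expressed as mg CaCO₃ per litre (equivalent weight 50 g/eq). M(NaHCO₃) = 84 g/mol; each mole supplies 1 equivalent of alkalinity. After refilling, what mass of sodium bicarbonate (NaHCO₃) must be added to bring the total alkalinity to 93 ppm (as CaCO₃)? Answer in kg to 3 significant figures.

(a) 649 L; (b) 10.7 kg

(a) Volume: 2490 m³ = 2,490,000 L.
(a) Alkalinity to neutralize: (164 − 72) = 92 mg/L as CaCO₃ × 2,490,000 L = 229,100 g as CaCO₃.
(a) Equivalents of H⁺ required: 229,100 ÷ 50 g/eq = 4582 eq = 4582 mol HCl.
(a) Mass of HCl: 4582 × 36.5 = 167,200 g.
(a) Mass of 23.0% solution: 167,200 / 0.23 = 727,100 g.
(a) Volume: 727,100 g ÷ 1.12 g/mL = 649,200 mL.

(b) Volume: 108,000 US gal × 3.785 L/gal = 408,780 L.
(b) After draining 46% and refilling: 128 × 0.54 + 18 × 0.46 = 77.4 ppm.
(b) Deficit to target: 93 − 77.4 = 15.6 mg/L.
(b) As CaCO₃: 15.6 mg/L × 408,780 L = 6377 g; ÷ 50 g/eq ÷ 1 = 127.5 mol NaHCO₃.
(b) Mass: 127.5 × 84 = 10,710 g.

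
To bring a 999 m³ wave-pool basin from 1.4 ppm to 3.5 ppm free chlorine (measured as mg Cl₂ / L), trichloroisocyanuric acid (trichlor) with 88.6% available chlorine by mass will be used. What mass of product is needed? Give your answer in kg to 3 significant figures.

Volume: 999 m³ = 999,000 L.
Chlorine deficit: 3.5 − 1.4 = 2.1 ppm = 2.1 mg/L as Cl₂.
Cl₂ equivalent needed: 2.1 mg/L × 999,000 L = 2,098,000 mg = 2098 g.
Product at 88.6% available chlorine: 2098 / 0.886 = 2368 g.

2.37 kg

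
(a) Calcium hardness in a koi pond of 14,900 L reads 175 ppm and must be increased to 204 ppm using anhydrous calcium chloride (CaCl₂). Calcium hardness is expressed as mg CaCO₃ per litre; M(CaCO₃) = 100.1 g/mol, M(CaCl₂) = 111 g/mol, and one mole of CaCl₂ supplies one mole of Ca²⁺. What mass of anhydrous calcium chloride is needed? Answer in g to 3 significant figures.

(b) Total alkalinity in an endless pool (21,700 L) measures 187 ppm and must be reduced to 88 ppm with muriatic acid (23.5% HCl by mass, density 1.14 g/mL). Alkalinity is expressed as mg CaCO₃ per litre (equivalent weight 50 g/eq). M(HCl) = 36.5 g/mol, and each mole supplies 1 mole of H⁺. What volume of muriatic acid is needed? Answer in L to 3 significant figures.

(a) 479 g; (b) 5.85 L

(a) Hardness to add: (204 − 175) = 29 mg/L as CaCO₃ × 14,900 L = 432.1 g as CaCO₃.
(a) Moles of Ca²⁺ (1 mol Ca²⁺ ≡ 1 mol CaCO₃): 432.1 / 100.1 g/mol = 4.317 mol.
(a) Mass of CaCl₂: 4.317 × 111 = 479.2 g.

(b) Alkalinity to neutralize: (187 − 88) = 99 mg/L as CaCO₃ × 21,700 L = 2148 g as CaCO₃.
(b) Equivalents of H⁺ required: 2148 ÷ 50 g/eq = 42.97 eq = 42.97 mol HCl.
(b) Mass of HCl: 42.97 × 36.5 = 1568 g.
(b) Mass of 23.5% solution: 1568 / 0.235 = 6673 g.
(b) Volume: 6673 g ÷ 1.14 g/mL = 5854 mL.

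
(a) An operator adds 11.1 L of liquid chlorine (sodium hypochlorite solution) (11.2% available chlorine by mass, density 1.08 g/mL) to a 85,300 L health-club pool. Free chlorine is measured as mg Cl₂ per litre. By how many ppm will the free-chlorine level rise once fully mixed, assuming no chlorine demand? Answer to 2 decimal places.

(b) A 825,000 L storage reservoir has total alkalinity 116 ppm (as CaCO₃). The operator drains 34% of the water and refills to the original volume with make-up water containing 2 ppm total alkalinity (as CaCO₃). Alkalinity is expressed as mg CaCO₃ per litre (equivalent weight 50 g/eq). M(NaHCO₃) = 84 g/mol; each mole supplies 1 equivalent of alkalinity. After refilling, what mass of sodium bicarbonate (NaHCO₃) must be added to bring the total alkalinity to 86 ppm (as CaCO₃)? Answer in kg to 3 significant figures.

(a) Mass of solution: 11.1 L × 1000 mL/L × 1.08 g/mL = 11,990 g.
(a) Available chlorine delivered: 11,990 g × 0.112 = 1343 g as Cl₂.
(a) Concentration rise: 1343 g / 85,300 L = 15.74 mg/L = 15.74 ppm.

(b) After draining 34% and refilling: 116 × 0.66 + 2 × 0.34 = 77.24 ppm.
(b) Deficit to target: 86 − 77.24 = 8.76 mg/L.
(b) As CaCO₃: 8.76 mg/L × 825,000 L = 7227 g; ÷ 50 g/eq ÷ 1 = 144.5 mol NaHCO₃.
(b) Mass: 144.5 × 84 = 12,140 g.

(a) 15.74 ppm; (b) 12.1 kg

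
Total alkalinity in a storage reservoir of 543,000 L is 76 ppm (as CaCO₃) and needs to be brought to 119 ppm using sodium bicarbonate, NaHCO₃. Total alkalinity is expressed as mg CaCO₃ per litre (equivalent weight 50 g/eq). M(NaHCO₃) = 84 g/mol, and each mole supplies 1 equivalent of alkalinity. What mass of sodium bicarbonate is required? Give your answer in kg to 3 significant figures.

39.2 kg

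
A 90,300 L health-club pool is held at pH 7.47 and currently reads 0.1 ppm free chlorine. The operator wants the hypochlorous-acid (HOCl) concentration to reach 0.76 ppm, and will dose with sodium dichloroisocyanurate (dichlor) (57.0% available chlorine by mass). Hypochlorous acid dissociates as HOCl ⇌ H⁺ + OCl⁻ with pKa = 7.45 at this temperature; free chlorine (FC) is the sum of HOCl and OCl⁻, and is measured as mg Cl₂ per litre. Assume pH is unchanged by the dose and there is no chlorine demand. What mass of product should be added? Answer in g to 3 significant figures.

231 g

[OCl⁻]/[HOCl] = 10^(pH − pKa) = 10^(7.47 − 7.45) = 1.047; fraction as HOCl = 1/(1 + 1.047) = 0.4885.
Free chlorine required for 0.76 ppm HOCl: 0.76 / 0.4885 = 1.556 ppm.
FC to add: 1.556 − 0.1 = 1.456 mg/L as Cl₂.
Cl₂ equivalent: 1.456 mg/L × 90,300 L = 131.5 g.
Product at 57.0% available Cl: 131.5 / 0.57 = 230.6 g.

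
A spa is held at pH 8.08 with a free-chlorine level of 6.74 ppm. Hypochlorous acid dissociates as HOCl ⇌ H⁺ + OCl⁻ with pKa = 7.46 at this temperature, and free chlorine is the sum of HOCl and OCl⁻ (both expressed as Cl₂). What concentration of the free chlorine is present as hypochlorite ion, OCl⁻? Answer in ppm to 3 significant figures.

[OCl⁻]/[HOCl] = 10^(pH − pKa) = 10^(8.08 − 7.46) = 10^0.62 = 4.169.
Fraction as HOCl = 1 / (1 + 4.169) = 0.1935.
OCl⁻ = (1 − 0.1935) × 6.74 ppm = 5.436 ppm.

5.44 ppm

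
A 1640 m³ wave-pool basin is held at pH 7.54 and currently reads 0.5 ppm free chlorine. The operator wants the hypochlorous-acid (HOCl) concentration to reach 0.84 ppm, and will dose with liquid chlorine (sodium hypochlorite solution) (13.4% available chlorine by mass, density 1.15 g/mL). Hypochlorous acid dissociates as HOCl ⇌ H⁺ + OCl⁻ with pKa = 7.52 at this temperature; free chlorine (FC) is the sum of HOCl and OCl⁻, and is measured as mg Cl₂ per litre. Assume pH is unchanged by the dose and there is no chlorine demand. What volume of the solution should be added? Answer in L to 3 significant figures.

Volume: 1640 m³ = 1,640,000 L.
[OCl⁻]/[HOCl] = 10^(pH − pKa) = 10^(7.54 − 7.52) = 1.047; fraction as HOCl = 1/(1 + 1.047) = 0.4885.
Free chlorine required for 0.84 ppm HOCl: 0.84 / 0.4885 = 1.72 ppm.
FC to add: 1.72 − 0.5 = 1.22 mg/L as Cl₂.
Cl₂ equivalent: 1.22 mg/L × 1,640,000 L = 2000 g.
Product at 13.4% available Cl: 2000 / 0.134 = 14,930 g.
Volume: 14,930 g ÷ 1.15 g/mL = 12,980 mL.

13.0 L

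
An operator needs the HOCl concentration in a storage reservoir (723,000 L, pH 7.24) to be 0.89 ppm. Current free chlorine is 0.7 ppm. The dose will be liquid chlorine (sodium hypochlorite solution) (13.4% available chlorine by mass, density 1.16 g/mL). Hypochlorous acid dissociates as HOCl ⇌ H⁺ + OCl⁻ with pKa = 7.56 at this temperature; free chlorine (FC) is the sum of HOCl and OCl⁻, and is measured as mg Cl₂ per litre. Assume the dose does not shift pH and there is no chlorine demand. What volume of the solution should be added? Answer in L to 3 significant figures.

[OCl⁻]/[HOCl] = 10^(pH − pKa) = 10^(7.24 − 7.56) = 0.4786; fraction as HOCl = 1/(1 + 0.4786) = 0.6763.
Free chlorine required for 0.89 ppm HOCl: 0.89 / 0.6763 = 1.316 ppm.
FC to add: 1.316 − 0.7 = 0.616 mg/L as Cl₂.
Cl₂ equivalent: 0.616 mg/L × 723,000 L = 445.4 g.
Product at 13.4% available Cl: 445.4 / 0.134 = 3324 g.
Volume: 3324 g ÷ 1.16 g/mL = 2865 mL.

2.87 L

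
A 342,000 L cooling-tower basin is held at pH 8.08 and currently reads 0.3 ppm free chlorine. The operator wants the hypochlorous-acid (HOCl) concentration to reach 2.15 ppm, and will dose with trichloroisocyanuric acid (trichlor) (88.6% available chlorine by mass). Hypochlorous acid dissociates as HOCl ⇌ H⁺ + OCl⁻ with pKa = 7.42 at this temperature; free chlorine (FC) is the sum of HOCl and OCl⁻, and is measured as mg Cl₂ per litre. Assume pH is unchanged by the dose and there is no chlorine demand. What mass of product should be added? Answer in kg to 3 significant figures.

[OCl⁻]/[HOCl] = 10^(pH − pKa) = 10^(8.08 − 7.42) = 4.571; fraction as HOCl = 1/(1 + 4.571) = 0.1795.
Free chlorine required for 2.15 ppm HOCl: 2.15 / 0.1795 = 11.98 ppm.
FC to add: 11.98 − 0.3 = 11.68 mg/L as Cl₂.
Cl₂ equivalent: 11.68 mg/L × 342,000 L = 3994 g.
Product at 88.6% available Cl: 3994 / 0.886 = 4508 g.

4.51 kg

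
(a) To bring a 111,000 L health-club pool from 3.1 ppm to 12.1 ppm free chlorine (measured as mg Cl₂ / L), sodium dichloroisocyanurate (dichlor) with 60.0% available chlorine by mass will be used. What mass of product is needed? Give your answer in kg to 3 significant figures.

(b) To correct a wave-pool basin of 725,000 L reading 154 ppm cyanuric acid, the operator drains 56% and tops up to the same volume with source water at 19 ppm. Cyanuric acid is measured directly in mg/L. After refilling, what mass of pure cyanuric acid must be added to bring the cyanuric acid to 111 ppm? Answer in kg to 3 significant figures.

(a) Chlorine deficit: 12.1 − 3.1 = 9 ppm = 9 mg/L as Cl₂.
(a) Cl₂ equivalent needed: 9 mg/L × 111,000 L = 999,000 mg = 999 g.
(a) Product at 60.0% available chlorine: 999 / 0.6 = 1665 g.

(b) After draining 56% and refilling: 154 × 0.44 + 19 × 0.56 = 78.4 ppm.
(b) Deficit to target: 111 − 78.4 = 32.6 mg/L.
(b) Mass: 32.6 mg/L × 725,000 L = 23,640 g cyanuric acid.

(a) 1.67 kg; (b) 23.6 kg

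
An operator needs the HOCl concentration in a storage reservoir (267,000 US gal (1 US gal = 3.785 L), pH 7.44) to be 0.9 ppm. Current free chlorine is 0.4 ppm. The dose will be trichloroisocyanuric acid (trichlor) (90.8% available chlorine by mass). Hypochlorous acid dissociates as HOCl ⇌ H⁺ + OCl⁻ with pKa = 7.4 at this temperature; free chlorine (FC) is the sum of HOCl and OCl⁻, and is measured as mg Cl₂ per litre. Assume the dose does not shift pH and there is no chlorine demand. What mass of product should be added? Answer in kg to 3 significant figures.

1.65 kg

Volume: 267,000 US gal × 3.785 L/gal = 1,010,595 L.
[OCl⁻]/[HOCl] = 10^(pH − pKa) = 10^(7.44 − 7.4) = 1.096; fraction as HOCl = 1/(1 + 1.096) = 0.477.
Free chlorine required for 0.9 ppm HOCl: 0.9 / 0.477 = 1.887 ppm.
FC to add: 1.887 − 0.4 = 1.487 mg/L as Cl₂.
Cl₂ equivalent: 1.487 mg/L × 1,010,595 L = 1503 g.
Product at 90.8% available Cl: 1503 / 0.908 = 1655 g.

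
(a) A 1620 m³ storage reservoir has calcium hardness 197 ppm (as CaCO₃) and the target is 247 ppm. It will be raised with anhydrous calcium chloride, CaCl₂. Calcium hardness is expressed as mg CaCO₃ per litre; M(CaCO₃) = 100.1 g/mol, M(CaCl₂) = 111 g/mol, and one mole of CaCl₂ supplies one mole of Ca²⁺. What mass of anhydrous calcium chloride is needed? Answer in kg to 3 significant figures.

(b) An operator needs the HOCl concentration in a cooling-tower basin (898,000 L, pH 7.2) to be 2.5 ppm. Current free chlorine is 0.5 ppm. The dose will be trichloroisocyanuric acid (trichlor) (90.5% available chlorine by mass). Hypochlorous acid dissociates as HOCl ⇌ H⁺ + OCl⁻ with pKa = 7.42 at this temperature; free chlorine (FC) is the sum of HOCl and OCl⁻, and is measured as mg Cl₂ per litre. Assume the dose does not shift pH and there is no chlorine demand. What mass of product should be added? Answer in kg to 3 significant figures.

(a) 89.8 kg; (b) 3.48 kg

(a) Volume: 1620 m³ = 1,620,000 L.
(a) Hardness to add: (247 − 197) = 50 mg/L as CaCO₃ × 1,620,000 L = 81,000 g as CaCO₃.
(a) Moles of Ca²⁺ (1 mol Ca²⁺ ≡ 1 mol CaCO₃): 81,000 / 100.1 g/mol = 809.2 mol.
(a) Mass of CaCl₂: 809.2 × 111 = 89,820 g.

(b) [OCl⁻]/[HOCl] = 10^(pH − pKa) = 10^(7.2 − 7.42) = 0.6026; fraction as HOCl = 1/(1 + 0.6026) = 0.624.
(b) Free chlorine required for 2.5 ppm HOCl: 2.5 / 0.624 = 4.006 ppm.
(b) FC to add: 4.006 − 0.5 = 3.506 mg/L as Cl₂.
(b) Cl₂ equivalent: 3.506 mg/L × 898,000 L = 3149 g.
(b) Product at 90.5% available Cl: 3149 / 0.905 = 3479 g.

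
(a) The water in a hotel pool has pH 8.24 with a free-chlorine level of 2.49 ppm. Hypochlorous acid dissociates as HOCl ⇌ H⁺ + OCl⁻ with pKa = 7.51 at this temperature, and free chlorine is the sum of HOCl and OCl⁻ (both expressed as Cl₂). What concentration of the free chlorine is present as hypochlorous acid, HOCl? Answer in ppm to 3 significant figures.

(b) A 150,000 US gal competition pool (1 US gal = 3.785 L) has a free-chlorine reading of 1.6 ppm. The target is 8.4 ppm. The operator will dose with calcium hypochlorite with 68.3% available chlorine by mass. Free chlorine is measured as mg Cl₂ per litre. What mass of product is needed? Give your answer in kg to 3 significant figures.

(a) 0.391 ppm; (b) 5.65 kg

(a) [OCl⁻]/[HOCl] = 10^(pH − pKa) = 10^(8.24 − 7.51) = 10^0.73 = 5.37.
(a) Fraction as HOCl = 1 / (1 + 5.37) = 0.157.
(a) HOCl = 0.157 × 2.49 ppm = 0.3909 ppm.

(b) Volume: 150,000 US gal × 3.785 L/gal = 567,750 L.
(b) Chlorine deficit: 8.4 − 1.6 = 6.8 ppm = 6.8 mg/L as Cl₂.
(b) Cl₂ equivalent needed: 6.8 mg/L × 567,750 L = 3,861,000 mg = 3861 g.
(b) Product at 68.3% available chlorine: 3861 / 0.683 = 5653 g.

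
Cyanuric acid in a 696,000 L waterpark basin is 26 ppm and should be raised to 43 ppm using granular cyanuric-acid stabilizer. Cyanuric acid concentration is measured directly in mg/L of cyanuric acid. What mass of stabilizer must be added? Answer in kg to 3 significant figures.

CYA to add: (43 − 26) = 17 mg/L × 696,000 L = 11,830 g cyanuric acid.

11.8 kg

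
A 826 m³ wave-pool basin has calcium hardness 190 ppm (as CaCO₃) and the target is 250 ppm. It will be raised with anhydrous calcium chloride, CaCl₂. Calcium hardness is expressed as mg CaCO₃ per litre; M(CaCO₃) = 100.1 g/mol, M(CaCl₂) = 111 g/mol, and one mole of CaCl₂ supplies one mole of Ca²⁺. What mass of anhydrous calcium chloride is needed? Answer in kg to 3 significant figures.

55.0 kg

Volume: 826 m³ = 826,000 L.
Hardness to add: (250 − 190) = 60 mg/L as CaCO₃ × 826,000 L = 49,560 g as CaCO₃.
Moles of Ca²⁺ (1 mol Ca²⁺ ≡ 1 mol CaCO₃): 49,560 / 100.1 g/mol = 495.1 mol.
Mass of CaCl₂: 495.1 × 111 = 54,960 g.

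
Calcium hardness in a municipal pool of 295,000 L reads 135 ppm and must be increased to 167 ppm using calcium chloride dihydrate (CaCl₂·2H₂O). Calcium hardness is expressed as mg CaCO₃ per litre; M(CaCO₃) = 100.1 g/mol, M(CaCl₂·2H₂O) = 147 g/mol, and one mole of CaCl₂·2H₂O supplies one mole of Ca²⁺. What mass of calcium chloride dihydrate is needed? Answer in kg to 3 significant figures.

Hardness to add: (167 − 135) = 32 mg/L as CaCO₃ × 295,000 L = 9440 g as CaCO₃.
Moles of Ca²⁺ (1 mol Ca²⁺ ≡ 1 mol CaCO₃): 9440 / 100.1 g/mol = 94.31 mol.
Mass of CaCl₂·2H₂O: 94.31 × 147 = 13,860 g.

13.9 kg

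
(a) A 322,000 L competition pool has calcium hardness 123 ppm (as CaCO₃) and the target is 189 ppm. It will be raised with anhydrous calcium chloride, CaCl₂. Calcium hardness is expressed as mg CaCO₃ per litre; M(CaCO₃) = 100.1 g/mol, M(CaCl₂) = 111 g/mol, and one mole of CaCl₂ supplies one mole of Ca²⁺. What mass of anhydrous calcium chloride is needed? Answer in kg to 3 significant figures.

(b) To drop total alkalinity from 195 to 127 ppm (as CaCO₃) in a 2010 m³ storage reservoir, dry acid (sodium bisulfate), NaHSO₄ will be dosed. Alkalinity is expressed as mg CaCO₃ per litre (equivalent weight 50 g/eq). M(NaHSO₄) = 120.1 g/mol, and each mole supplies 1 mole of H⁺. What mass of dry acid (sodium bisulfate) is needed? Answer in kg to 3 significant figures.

(a) Hardness to add: (189 − 123) = 66 mg/L as CaCO₃ × 322,000 L = 21,250 g as CaCO₃.
(a) Moles of Ca²⁺ (1 mol Ca²⁺ ≡ 1 mol CaCO₃): 21,250 / 100.1 g/mol = 212.3 mol.
(a) Mass of CaCl₂: 212.3 × 111 = 23,570 g.

(b) Volume: 2010 m³ = 2,010,000 L.
(b) Alkalinity to neutralize: (195 − 127) = 68 mg/L as CaCO₃ × 2,010,000 L = 136,700 g as CaCO₃.
(b) Equivalents of H⁺ required: 136,700 ÷ 50 g/eq = 2734 eq = 2734 mol NaHSO₄.
(b) Mass of NaHSO₄: 2734 × 120.1 = 328,300 g.

(a) 23.6 kg; (b) 328 kg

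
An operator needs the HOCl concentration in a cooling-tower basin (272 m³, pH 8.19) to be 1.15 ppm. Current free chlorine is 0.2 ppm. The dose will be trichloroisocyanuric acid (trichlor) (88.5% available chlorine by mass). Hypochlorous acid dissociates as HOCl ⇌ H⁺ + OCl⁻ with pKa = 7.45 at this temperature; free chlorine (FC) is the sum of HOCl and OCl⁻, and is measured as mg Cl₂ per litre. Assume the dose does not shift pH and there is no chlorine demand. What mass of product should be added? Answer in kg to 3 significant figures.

2.23 kg

Volume: 272 m³ = 272,000 L.
[OCl⁻]/[HOCl] = 10^(pH − pKa) = 10^(8.19 − 7.45) = 5.495; fraction as HOCl = 1/(1 + 5.495) = 0.154.
Free chlorine required for 1.15 ppm HOCl: 1.15 / 0.154 = 7.47 ppm.
FC to add: 7.47 − 0.2 = 7.27 mg/L as Cl₂.
Cl₂ equivalent: 7.27 mg/L × 272,000 L = 1977 g.
Product at 88.5% available Cl: 1977 / 0.885 = 2234 g.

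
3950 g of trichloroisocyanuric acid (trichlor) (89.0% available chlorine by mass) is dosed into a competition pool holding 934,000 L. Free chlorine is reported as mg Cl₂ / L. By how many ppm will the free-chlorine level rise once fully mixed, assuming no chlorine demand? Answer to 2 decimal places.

3.76 ppm

Available chlorine delivered: 3950 g × 0.89 = 3516 g as Cl₂.
Concentration rise: 3516 g / 934,000 L = 3.764 mg/L = 3.76 ppm.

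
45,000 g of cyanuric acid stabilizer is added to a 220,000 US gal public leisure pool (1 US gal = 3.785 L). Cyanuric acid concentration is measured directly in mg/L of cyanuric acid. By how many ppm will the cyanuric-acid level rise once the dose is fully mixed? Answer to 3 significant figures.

54.0 ppm

Volume: 220,000 US gal × 3.785 L/gal = 832,700 L.
Rise: 45,000 g / 832,700 L × 1000 = 54.04 mg/L.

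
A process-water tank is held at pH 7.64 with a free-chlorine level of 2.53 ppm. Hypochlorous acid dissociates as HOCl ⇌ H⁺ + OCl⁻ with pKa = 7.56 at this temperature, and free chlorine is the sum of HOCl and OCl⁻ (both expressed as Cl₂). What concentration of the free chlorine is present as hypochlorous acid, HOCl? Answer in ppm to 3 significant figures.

[OCl⁻]/[HOCl] = 10^(pH − pKa) = 10^(7.64 − 7.56) = 10^0.08 = 1.202.
Fraction as HOCl = 1 / (1 + 1.202) = 0.4541.
HOCl = 0.4541 × 2.53 ppm = 1.149 ppm.

1.15 ppm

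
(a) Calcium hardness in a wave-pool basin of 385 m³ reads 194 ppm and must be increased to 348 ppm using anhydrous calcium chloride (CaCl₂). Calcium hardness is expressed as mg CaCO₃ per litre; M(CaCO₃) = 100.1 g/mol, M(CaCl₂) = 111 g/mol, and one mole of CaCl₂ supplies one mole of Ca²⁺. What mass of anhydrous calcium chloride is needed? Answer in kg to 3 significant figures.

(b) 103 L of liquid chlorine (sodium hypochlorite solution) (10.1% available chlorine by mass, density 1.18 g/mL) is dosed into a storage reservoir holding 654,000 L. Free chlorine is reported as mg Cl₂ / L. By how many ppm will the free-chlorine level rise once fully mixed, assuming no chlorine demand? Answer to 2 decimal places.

(a) 65.7 kg; (b) 18.77 ppm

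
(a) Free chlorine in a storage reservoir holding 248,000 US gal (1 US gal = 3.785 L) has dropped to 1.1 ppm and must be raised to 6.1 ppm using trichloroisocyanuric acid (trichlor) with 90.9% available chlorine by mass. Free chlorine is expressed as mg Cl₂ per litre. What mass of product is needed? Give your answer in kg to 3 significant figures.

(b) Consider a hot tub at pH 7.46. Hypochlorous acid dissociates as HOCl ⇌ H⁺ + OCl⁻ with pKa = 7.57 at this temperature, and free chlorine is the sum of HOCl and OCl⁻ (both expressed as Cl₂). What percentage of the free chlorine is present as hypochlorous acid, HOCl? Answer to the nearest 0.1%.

(a) 5.16 kg; (b) 56.3%

(a) Volume: 248,000 US gal × 3.785 L/gal = 938,680 L.
(a) Chlorine deficit: 6.1 − 1.1 = 5 ppm = 5 mg/L as Cl₂.
(a) Cl₂ equivalent needed: 5 mg/L × 938,680 L = 4,693,000 mg = 4693 g.
(a) Product at 90.9% available chlorine: 4693 / 0.909 = 5163 g.

(b) [OCl⁻]/[HOCl] = 10^(pH − pKa) = 10^(7.46 − 7.57) = 10^-0.11 = 0.7762.
(b) Fraction as HOCl = 1 / (1 + 0.7762) = 0.563.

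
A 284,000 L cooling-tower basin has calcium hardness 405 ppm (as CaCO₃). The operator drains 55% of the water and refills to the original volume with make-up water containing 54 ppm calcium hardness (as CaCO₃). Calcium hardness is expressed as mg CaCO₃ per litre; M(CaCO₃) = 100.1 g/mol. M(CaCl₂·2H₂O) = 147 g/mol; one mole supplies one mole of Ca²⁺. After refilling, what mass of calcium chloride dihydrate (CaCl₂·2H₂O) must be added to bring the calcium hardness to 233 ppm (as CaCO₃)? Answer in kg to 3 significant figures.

After draining 55% and refilling: 405 × 0.45 + 54 × 0.55 = 211.95 ppm.
Deficit to target: 233 − 211.95 = 21.05 mg/L.
As CaCO₃: 21.05 mg/L × 284,000 L = 5978 g; ÷ 100.1 = 59.72 mol Ca²⁺.
Mass: 59.72 × 147 = 8779 g.

8.78 kg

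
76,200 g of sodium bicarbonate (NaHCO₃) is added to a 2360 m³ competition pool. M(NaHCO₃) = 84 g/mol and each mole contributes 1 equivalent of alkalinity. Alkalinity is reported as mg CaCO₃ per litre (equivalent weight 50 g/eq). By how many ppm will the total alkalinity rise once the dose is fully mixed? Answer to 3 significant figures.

19.2 ppm

Volume: 2360 m³ = 2,360,000 L.
Moles of NaHCO₃: 76,200 g ÷ 84 g/mol = 907.1 mol → 907.1 eq of alkalinity.
As CaCO₃: 907.1 eq × 50 g/eq = 45,360 g.
Rise: 45,360 g / 2,360,000 L × 1000 = 19.22 mg/L.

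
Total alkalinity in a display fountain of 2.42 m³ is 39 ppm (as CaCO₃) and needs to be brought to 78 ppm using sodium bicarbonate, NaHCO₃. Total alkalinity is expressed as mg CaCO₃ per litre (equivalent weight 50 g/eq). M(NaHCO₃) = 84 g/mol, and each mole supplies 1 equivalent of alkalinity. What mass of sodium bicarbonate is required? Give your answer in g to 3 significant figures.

Volume: 2.42 m³ = 2,420 L.
Alkalinity to add: (78 − 39) = 39 mg/L as CaCO₃ × 2,420 L = 94.38 g as CaCO₃.
Equivalents: 94.38 g ÷ 50 g/eq = 1.888 eq.
NaHCO₃ supplies 1 eq per mole → 1.888 mol.
Mass: 1.888 mol × 84 g/mol = 158.6 g.

159 g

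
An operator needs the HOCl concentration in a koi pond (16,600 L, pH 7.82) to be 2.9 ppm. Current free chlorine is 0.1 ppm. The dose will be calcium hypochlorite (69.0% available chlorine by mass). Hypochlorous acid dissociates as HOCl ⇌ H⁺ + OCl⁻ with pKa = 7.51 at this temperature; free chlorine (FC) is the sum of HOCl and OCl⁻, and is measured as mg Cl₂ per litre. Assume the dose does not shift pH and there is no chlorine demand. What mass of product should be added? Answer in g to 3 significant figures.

210 g

[OCl⁻]/[HOCl] = 10^(pH − pKa) = 10^(7.82 − 7.51) = 2.042; fraction as HOCl = 1/(1 + 2.042) = 0.3288.
Free chlorine required for 2.9 ppm HOCl: 2.9 / 0.3288 = 8.821 ppm.
FC to add: 8.821 − 0.1 = 8.721 mg/L as Cl₂.
Cl₂ equivalent: 8.721 mg/L × 16,600 L = 144.8 g.
Product at 69.0% available Cl: 144.8 / 0.69 = 209.8 g.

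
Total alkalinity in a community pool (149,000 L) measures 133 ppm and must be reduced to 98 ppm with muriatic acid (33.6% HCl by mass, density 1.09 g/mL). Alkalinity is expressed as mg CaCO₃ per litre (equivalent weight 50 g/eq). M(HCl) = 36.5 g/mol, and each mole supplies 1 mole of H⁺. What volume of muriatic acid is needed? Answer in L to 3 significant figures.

Alkalinity to neutralize: (133 − 98) = 35 mg/L as CaCO₃ × 149,000 L = 5215 g as CaCO₃.
Equivalents of H⁺ required: 5215 ÷ 50 g/eq = 104.3 eq = 104.3 mol HCl.
Mass of HCl: 104.3 × 36.5 = 3807 g.
Mass of 33.6% solution: 3807 / 0.336 = 11,330 g.
Volume: 11,330 g ÷ 1.09 g/mL = 10,390 mL.

10.4 L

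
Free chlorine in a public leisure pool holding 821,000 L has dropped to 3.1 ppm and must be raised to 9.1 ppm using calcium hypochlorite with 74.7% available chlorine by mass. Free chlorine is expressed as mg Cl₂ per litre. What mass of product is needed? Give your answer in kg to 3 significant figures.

6.59 kg

Chlorine deficit: 9.1 − 3.1 = 6 ppm = 6 mg/L as Cl₂.
Cl₂ equivalent needed: 6 mg/L × 821,000 L = 4,926,000 mg = 4926 g.
Product at 74.7% available chlorine: 4926 / 0.747 = 6594 g.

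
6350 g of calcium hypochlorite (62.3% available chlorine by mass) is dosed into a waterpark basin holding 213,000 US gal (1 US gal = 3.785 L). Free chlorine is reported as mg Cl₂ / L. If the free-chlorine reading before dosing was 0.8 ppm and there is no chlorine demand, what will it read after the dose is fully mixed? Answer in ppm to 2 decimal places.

Volume: 213,000 US gal × 3.785 L/gal = 806,205 L.
Available chlorine delivered: 6350 g × 0.623 = 3956 g as Cl₂.
Concentration rise: 3956 g / 806,205 L = 4.907 mg/L = 4.91 ppm.
Final FC: 0.8 + 4.91 = 5.71 ppm.

5.71 ppm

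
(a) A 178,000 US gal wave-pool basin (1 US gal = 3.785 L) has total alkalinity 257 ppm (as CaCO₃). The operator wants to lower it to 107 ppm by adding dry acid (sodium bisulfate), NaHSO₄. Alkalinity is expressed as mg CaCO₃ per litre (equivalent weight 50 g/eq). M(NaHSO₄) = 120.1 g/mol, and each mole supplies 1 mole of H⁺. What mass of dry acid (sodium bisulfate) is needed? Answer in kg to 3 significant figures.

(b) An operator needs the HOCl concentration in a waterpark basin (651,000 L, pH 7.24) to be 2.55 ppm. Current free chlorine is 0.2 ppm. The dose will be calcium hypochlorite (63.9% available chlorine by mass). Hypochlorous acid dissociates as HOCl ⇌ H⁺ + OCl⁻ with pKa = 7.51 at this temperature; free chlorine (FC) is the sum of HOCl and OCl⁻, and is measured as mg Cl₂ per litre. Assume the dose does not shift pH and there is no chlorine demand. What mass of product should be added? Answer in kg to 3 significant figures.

(a) Volume: 178,000 US gal × 3.785 L/gal = 673,730 L.
(a) Alkalinity to neutralize: (257 − 107) = 150 mg/L as CaCO₃ × 673,730 L = 101,100 g as CaCO₃.
(a) Equivalents of H⁺ required: 101,100 ÷ 50 g/eq = 2021 eq = 2021 mol NaHSO₄.
(a) Mass of NaHSO₄: 2021 × 120.1 = 242,700 g.

(b) [OCl⁻]/[HOCl] = 10^(pH − pKa) = 10^(7.24 − 7.51) = 0.537; fraction as HOCl = 1/(1 + 0.537) = 0.6506.
(b) Free chlorine required for 2.55 ppm HOCl: 2.55 / 0.6506 = 3.919 ppm.
(b) FC to add: 3.919 − 0.2 = 3.719 mg/L as Cl₂.
(b) Cl₂ equivalent: 3.719 mg/L × 651,000 L = 2421 g.
(b) Product at 63.9% available Cl: 2421 / 0.639 = 3789 g.

(a) 243 kg; (b) 3.79 kg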